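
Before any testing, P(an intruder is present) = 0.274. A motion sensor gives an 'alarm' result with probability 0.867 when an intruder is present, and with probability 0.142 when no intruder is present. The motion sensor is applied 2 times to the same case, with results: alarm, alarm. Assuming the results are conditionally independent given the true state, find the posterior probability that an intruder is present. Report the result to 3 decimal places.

Posterior P(H) ≈ 0.934

With H the event that an intruder is present, the joint likelihood of the observed sequence is P(data|H) = 0.867·0.867 = 0.75169 and P(data|¬H) = 0.142·0.142 = 0.020164.
Bayes: P(H|data) = 0.274·0.75169 / (0.274·0.75169 + 0.726·0.020164) = 0.20596/0.22060 = 0.9336.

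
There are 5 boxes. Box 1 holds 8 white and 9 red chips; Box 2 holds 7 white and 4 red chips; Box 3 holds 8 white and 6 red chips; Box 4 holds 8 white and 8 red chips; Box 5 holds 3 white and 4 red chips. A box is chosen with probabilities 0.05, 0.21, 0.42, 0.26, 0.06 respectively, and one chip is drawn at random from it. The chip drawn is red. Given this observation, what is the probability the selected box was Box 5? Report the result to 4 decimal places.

Tabulate prior·likelihood by source: [1] prior 0.05, lik 0.5294, product 0.02647; [2] prior 0.21, lik 0.3636, product 0.07636; [3] prior 0.42, lik 0.4286, product 0.1800; [4] prior 0.26, lik 0.5, product 0.1300; [5] prior 0.06, lik 0.5714, product 0.03429.
Normalizing constant = 0.44712; the posterior for Box 5 is its product over the sum, 0.03429/0.44712 = 0.0767.

Posterior probability ≈ 0.0767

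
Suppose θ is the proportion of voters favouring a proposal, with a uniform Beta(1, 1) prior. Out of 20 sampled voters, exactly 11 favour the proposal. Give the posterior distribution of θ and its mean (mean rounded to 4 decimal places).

Posterior: Beta(12, 10); mean ≈ 0.5455

The binomial likelihood is conjugate to the Beta prior: with 11 successes and 9 failures, the posterior is Beta(1+11, 1+9) = Beta(12, 10).
E[θ | data] = 12/(12+10) = 0.5455.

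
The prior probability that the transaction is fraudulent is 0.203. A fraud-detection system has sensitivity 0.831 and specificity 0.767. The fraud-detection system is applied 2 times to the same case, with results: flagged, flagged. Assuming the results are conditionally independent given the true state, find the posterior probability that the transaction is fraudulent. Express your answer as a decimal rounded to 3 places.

With H the event that the transaction is fraudulent, the joint likelihood of the observed sequence is P(data|H) = 0.831·0.831 = 0.69056 and P(data|¬H) = 0.233·0.233 = 0.054289.
Bayes: P(H|data) = 0.203·0.69056 / (0.203·0.69056 + 0.797·0.054289) = 0.14018/0.18345 = 0.7641.

Posterior P(H) ≈ 0.764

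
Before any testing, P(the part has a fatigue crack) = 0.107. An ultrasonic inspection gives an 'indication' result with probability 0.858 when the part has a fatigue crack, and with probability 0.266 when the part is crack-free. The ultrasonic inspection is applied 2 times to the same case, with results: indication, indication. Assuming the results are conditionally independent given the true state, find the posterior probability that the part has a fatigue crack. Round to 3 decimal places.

Posterior P(H) ≈ 0.555

With H the event that the part has a fatigue crack, the joint likelihood of the observed sequence is P(data|H) = 0.858·0.858 = 0.73616 and P(data|¬H) = 0.266·0.266 = 0.070756.
Bayes: P(H|data) = 0.107·0.73616 / (0.107·0.73616 + 0.893·0.070756) = 0.078770/0.14195 = 0.5549.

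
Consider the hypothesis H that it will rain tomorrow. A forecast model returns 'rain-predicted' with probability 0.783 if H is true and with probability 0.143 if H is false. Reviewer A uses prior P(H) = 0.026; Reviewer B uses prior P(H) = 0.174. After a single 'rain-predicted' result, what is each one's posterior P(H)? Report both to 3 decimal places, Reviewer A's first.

P('+'|H) = 0.783, P('+'|¬H) = 0.143.
Reviewer A: numerator 0.783·0.026 = 0.020358; evidence = 0.020358+0.143·0.974 = 0.15964; posterior = 0.128.
Reviewer B: numerator 0.783·0.174 = 0.13624; evidence = 0.13624+0.143·0.826 = 0.25436; posterior = 0.536.

Reviewer A: 0.128; Reviewer B: 0.536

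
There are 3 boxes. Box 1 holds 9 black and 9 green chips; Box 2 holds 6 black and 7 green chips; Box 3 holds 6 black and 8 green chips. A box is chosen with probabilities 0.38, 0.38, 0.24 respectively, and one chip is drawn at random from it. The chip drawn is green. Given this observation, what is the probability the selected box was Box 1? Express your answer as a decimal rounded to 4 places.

Tabulate prior·likelihood by source: [1] prior 0.38, lik 0.5, product 0.1900; [2] prior 0.38, lik 0.5385, product 0.2046; [3] prior 0.24, lik 0.5714, product 0.1371.
Normalizing constant = 0.53176; the posterior for Box 1 is its product over the sum, 0.1900/0.53176 = 0.3573.

Posterior probability ≈ 0.3573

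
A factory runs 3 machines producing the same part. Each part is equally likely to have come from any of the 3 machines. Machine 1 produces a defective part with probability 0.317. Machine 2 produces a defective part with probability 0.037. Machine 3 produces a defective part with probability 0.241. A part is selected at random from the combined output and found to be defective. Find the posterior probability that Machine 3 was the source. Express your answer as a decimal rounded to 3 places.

P(defective|M1) = 0.317; P(defective|M2) = 0.037; P(defective|M3) = 0.241.
Prior × likelihood for each source: 0.333333·0.317=0.1057, 0.333333·0.037=0.01233, 0.333333·0.241=0.08033. Summing gives P(defective) = 0.19833.
P(Machine 3 | defective) = 0.08033 / 0.19833 = 0.405.

Posterior probability ≈ 0.405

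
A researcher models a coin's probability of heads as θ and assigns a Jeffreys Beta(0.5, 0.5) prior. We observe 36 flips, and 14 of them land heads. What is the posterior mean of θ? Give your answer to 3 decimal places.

Observing 14 successes and 22 failures updates Beta(0.5, 0.5) by adding the success and failure counts to the two shape parameters: α = 0.5+14 = 14.5, β = 0.5+22 = 22.5.
Posterior mean = α/(α+β) = 14.5/37 = 0.392.

Posterior mean ≈ 0.392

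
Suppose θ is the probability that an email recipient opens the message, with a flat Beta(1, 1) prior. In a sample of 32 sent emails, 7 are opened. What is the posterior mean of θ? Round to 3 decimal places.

Posterior mean ≈ 0.235

The binomial likelihood is conjugate to the Beta prior: with 7 successes and 25 failures, the posterior is Beta(1+7, 1+25) = Beta(8, 26).
Posterior mean = α/(α+β) = 8/34 = 0.235.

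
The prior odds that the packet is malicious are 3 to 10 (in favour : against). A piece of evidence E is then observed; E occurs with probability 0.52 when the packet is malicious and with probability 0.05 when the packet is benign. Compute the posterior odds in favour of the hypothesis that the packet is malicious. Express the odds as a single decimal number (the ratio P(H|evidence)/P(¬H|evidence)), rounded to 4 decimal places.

Prior odds = 3/10 = 0.30000.
Likelihood ratio for E = 0.52/0.05 = 10.400.
Posterior odds = prior odds × LR = 3.1200.

Posterior odds ≈ 3.1200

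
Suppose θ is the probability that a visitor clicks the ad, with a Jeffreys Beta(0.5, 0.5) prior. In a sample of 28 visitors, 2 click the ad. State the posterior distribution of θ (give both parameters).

Posterior: Beta(2.5, 26.5)

Observing 2 successes and 26 failures updates Beta(0.5, 0.5) by adding the success and failure counts to the two shape parameters: α = 0.5+2 = 2.5, β = 0.5+26 = 26.5.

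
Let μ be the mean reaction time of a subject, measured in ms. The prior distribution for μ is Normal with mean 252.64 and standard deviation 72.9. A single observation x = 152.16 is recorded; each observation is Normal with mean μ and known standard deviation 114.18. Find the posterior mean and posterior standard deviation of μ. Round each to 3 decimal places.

With known σ, the Normal prior is conjugate. Weight on the data is w = (n/σ²)/(n/σ² + 1/τ₀²) = 0.00007670/(0.00007670+0.00018817) = 0.28959.
Posterior mean = w·x̄ + (1−w)·μ₀ = 0.28959·152.16 + 0.71041·252.64 = 223.542. Posterior variance = 1/(0.00007670+0.00018817) = 3775.41, so SD = 61.444.

Posterior mean ≈ 223.542; posterior SD ≈ 61.444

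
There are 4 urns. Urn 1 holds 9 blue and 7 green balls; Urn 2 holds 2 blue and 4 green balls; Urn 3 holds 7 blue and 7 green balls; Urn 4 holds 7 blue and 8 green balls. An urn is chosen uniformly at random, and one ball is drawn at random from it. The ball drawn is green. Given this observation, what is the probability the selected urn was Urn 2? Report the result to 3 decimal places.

Posterior probability ≈ 0.312

Tabulate prior·likelihood by source: [1] prior 0.25, lik 0.4375, product 0.1094; [2] prior 0.25, lik 0.6667, product 0.1667; [3] prior 0.25, lik 0.5, product 0.1250; [4] prior 0.25, lik 0.5333, product 0.1333.
Normalizing constant = 0.53438; the posterior for Urn 2 is its product over the sum, 0.1667/0.53438 = 0.312.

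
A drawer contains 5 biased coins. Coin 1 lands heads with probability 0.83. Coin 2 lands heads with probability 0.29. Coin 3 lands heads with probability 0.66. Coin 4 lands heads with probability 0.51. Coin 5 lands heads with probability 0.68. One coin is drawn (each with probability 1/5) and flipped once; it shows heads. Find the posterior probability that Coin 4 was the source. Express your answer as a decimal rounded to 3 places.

Posterior probability ≈ 0.172

P(heads|C1) = 0.83; P(heads|C2) = 0.29; P(heads|C3) = 0.66; P(heads|C4) = 0.51; P(heads|C5) = 0.68.
Prior × likelihood for each source: 0.2·0.83=0.1660, 0.2·0.29=0.05800, 0.2·0.66=0.1320, 0.2·0.51=0.1020, 0.2·0.68=0.1360. Summing gives P(heads) = 0.59400.
P(Coin 4 | heads) = 0.1020 / 0.59400 = 0.172.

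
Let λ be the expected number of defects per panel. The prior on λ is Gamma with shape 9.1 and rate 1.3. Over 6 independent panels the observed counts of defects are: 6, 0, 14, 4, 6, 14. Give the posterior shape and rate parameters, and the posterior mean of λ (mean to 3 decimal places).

The Poisson likelihood adds the total count to the shape and the number of exposure periods to the rate. Here ∑xᵢ = 44 and n = 6, so shape 9.1→53.1 and rate 1.3→7.3.
Posterior mean = shape/rate = 53.1/7.3 = 7.274.

Posterior: Gamma(shape=53.1, rate=7.3); mean ≈ 7.274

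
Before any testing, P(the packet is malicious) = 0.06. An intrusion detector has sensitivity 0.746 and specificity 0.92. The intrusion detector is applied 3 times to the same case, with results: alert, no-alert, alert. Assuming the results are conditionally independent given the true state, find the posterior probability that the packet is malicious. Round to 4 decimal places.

With H the event that the packet is malicious, the joint likelihood of the observed sequence is P(data|H) = 0.746·0.254·0.746 = 0.14136 and P(data|¬H) = 0.08·0.92·0.08 = 0.0058880.
Bayes: P(H|data) = 0.06·0.14136 / (0.06·0.14136 + 0.94·0.0058880) = 0.0084813/0.014016 = 0.6051.

Posterior P(H) ≈ 0.6051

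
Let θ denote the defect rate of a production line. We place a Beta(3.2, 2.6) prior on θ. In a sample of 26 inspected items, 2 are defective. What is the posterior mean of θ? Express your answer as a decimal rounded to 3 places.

Posterior mean ≈ 0.164

The binomial likelihood is conjugate to the Beta prior: with 2 successes and 24 failures, the posterior is Beta(3.2+2, 2.6+24) = Beta(5.2, 26.6).
Posterior mean = α/(α+β) = 5.2/31.8 = 0.164.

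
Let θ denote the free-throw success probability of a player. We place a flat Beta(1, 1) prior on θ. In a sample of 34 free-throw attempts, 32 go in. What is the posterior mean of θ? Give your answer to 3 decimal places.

Posterior mean ≈ 0.917

Observing 32 successes and 2 failures updates Beta(1, 1) by adding the success and failure counts to the two shape parameters: α = 1+32 = 33, β = 1+2 = 3.
Posterior mean = α/(α+β) = 33/36 = 0.917.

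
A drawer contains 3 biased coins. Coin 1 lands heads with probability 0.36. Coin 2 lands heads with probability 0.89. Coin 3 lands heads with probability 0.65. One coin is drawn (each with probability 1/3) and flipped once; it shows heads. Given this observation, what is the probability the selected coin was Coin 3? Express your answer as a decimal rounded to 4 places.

Tabulate prior·likelihood by source: [1] prior 0.333333, lik 0.36, product 0.1200; [2] prior 0.333333, lik 0.89, product 0.2967; [3] prior 0.333333, lik 0.65, product 0.2167.
Normalizing constant = 0.63333; the posterior for Coin 3 is its product over the sum, 0.2167/0.63333 = 0.3421.

Posterior probability ≈ 0.3421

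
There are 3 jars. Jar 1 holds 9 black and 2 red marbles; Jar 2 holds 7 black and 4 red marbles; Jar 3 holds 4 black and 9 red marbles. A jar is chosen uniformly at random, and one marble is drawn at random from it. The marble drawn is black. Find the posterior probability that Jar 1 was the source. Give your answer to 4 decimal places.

Posterior probability ≈ 0.4643

Tabulate prior·likelihood by source: [1] prior 0.333333, lik 0.8182, product 0.2727; [2] prior 0.333333, lik 0.6364, product 0.2121; [3] prior 0.333333, lik 0.3077, product 0.1026.
Normalizing constant = 0.58741; the posterior for Jar 1 is its product over the sum, 0.2727/0.58741 = 0.4643.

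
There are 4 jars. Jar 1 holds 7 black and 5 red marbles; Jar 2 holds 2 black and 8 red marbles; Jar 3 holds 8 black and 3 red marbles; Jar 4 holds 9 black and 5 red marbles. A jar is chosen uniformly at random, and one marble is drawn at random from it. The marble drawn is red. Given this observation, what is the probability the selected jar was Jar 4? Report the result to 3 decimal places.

Tabulate prior·likelihood by source: [1] prior 0.25, lik 0.4167, product 0.1042; [2] prior 0.25, lik 0.8, product 0.2000; [3] prior 0.25, lik 0.2727, product 0.06818; [4] prior 0.25, lik 0.3571, product 0.08929.
Normalizing constant = 0.46163; the posterior for Jar 4 is its product over the sum, 0.08929/0.46163 = 0.193.

Posterior probability ≈ 0.193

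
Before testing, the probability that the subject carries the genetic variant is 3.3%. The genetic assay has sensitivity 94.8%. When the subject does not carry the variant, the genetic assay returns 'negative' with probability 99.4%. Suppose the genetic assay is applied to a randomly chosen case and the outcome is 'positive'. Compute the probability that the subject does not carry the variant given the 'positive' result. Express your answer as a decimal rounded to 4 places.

P(¬H | E) ≈ 0.1564

Write H for 'the subject carries the genetic variant'. Prior odds H:¬H = 0.033/0.967 = 0.034126. For the 'positive' outcome, the likelihood ratio is 0.948/0.006 = 158.00.
Posterior odds = 0.034126 × 158.00 = 5.3919, so P(H|E) = 5.3919/(1+5.3919) = 0.8436. Then P(¬H|E) = 1 − 0.8436 = 0.1564.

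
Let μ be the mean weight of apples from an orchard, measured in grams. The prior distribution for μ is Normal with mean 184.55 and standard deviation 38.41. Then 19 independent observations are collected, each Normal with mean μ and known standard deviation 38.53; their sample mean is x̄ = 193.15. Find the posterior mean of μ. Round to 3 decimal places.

Posterior mean ≈ 192.717

Prior precision 1/τ₀² = 1/38.41² = 0.00067782; data precision n/σ² = 19/38.53² = 0.0127984.
Posterior precision = 0.00067782 + 0.0127984 = 0.0134762.
Posterior mean = (0.00067782·184.55 + 0.0127984·193.15) / 0.0134762 = 192.717.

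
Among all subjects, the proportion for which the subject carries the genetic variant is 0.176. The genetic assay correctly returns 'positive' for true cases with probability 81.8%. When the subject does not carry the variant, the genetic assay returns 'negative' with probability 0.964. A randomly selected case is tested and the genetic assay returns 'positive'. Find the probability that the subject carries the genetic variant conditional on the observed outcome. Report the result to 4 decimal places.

P(H | E) ≈ 0.8292

Write H for 'the subject carries the genetic variant'. Prior odds H:¬H = 0.176/0.824 = 0.21359. For the 'positive' outcome, the likelihood ratio is 0.818/0.036 = 22.722.
Posterior odds = 0.21359 × 22.722 = 4.8533, so P(H|E) = 4.8533/(1+4.8533) = 0.8292.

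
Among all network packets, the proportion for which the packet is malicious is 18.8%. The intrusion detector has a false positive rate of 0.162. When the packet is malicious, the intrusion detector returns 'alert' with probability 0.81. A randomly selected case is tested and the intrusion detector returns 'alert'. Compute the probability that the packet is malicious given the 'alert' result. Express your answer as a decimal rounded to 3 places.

Write H for 'the packet is malicious'. Prior odds H:¬H = 0.188/0.812 = 0.23153. For the 'alert' outcome, the likelihood ratio is 0.81/0.162 = 5.0000.
Posterior odds = 0.23153 × 5.0000 = 1.1576, so P(H|E) = 1.1576/(1+1.1576) = 0.537.

P(H | E) ≈ 0.537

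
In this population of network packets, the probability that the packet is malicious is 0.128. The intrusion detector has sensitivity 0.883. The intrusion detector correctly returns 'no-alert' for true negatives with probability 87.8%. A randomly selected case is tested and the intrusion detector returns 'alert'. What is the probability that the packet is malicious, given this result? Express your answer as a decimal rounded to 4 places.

Let H be the event that the packet is malicious. P(H) = 0.128, so P(¬H) = 0.872. With E the 'alert' result, P(E|H) = 0.883 and P(E|¬H) = 0.122.
P(E) = 0.883·0.128 + 0.122·0.872 = 0.11302 + 0.10638 = 0.21941.
By Bayes' theorem, P(H|E) = 0.11302 / 0.21941 = 0.5151.

P(H | E) ≈ 0.5151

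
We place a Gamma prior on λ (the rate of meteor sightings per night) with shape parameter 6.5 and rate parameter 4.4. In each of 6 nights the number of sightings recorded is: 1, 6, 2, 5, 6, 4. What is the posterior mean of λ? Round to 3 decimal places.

Total count ∑xᵢ = 24 over n = 6 nights.
Gamma is conjugate to the Poisson likelihood: posterior is Gamma(shape = 6.5+24 = 30.5, rate = 4.4+6 = 10.4).
Posterior mean = shape/rate = 30.5/10.4 = 2.933.

Posterior mean ≈ 2.933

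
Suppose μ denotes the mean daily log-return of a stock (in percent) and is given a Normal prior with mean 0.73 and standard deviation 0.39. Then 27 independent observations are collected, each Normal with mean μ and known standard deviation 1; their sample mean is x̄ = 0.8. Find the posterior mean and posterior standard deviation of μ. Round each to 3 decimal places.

Prior precision 1/τ₀² = 1/0.39² = 6.57462; data precision n/σ² = 27/1² = 27.0000.
Posterior precision = 6.57462 + 27.0000 = 33.5746, giving posterior SD = 1/√33.5746 = 0.173.
Posterior mean = (6.57462·0.73 + 27.0000·0.8) / 33.5746 = 0.786.

Posterior mean ≈ 0.786; posterior SD ≈ 0.173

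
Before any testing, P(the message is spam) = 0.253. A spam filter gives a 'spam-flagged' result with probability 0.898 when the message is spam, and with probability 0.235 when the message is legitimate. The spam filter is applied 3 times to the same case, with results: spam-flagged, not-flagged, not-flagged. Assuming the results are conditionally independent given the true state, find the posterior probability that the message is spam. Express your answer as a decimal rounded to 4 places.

Posterior P(H) ≈ 0.0225

Let H be the event that the message is spam; start with P(H) = 0.253. P('spam-flagged'|H) = 0.898, P('spam-flagged'|¬H) = 0.235.
Update on result 1 ('spam-flagged'): P(H) ← 0.898·0.2530 / (0.898·0.2530 + 0.235·0.7470) = 0.22719/0.40274 = 0.5641.
Update on result 2 ('not-flagged'): P(H) ← 0.102·0.5641 / (0.102·0.5641 + 0.765·0.4359) = 0.057540/0.39099 = 0.1472.
Update on result 3 ('not-flagged'): P(H) ← 0.102·0.1472 / (0.102·0.1472 + 0.765·0.8528) = 0.015011/0.66743 = 0.0225.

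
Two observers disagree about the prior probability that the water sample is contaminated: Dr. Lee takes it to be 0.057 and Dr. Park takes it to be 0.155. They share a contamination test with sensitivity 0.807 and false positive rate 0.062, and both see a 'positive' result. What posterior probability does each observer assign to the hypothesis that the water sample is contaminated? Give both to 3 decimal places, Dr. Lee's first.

P('+'|H) = 0.807, P('+'|¬H) = 0.062.
Dr. Lee: numerator 0.807·0.057 = 0.045999; evidence = 0.045999+0.062·0.943 = 0.10447; posterior = 0.440.
Dr. Park: numerator 0.807·0.155 = 0.12509; evidence = 0.12509+0.062·0.845 = 0.17747; posterior = 0.705.

Dr. Lee: 0.440; Dr. Park: 0.705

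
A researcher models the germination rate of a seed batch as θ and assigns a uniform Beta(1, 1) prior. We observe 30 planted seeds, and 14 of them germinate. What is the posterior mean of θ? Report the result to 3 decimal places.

Posterior mean ≈ 0.469

Observing 14 successes and 16 failures updates Beta(1, 1) by adding the success and failure counts to the two shape parameters: α = 1+14 = 15, β = 1+16 = 17.
E[θ | data] = 15/(15+17) = 0.469.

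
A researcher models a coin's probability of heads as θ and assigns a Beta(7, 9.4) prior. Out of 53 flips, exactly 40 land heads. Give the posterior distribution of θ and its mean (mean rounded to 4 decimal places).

Posterior: Beta(47, 22.4); mean ≈ 0.6772

The binomial likelihood is conjugate to the Beta prior: with 40 successes and 13 failures, the posterior is Beta(7+40, 9.4+13) = Beta(47, 22.4).
E[θ | data] = 47/(47+22.4) = 0.6772.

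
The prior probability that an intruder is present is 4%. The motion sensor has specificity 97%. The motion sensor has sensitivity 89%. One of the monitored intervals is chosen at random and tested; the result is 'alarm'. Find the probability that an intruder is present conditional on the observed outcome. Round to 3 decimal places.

Write H for 'an intruder is present'. Prior odds H:¬H = 0.04/0.96 = 0.041667. For the 'alarm' outcome, the likelihood ratio is 0.89/0.03 = 29.667.
Posterior odds = 0.041667 × 29.667 = 1.2361, so P(H|E) = 1.2361/(1+1.2361) = 0.553.

P(H | E) ≈ 0.553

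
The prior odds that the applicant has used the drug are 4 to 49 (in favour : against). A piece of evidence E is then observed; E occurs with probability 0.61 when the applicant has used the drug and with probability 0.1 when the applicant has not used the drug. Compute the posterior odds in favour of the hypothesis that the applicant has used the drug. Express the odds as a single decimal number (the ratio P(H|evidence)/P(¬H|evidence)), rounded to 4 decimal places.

Posterior odds ≈ 0.4980

Prior odds = 4/49 = 0.081633.
Likelihood ratio for E = 0.61/0.1 = 6.1000.
Posterior odds = prior odds × LR = 0.49796.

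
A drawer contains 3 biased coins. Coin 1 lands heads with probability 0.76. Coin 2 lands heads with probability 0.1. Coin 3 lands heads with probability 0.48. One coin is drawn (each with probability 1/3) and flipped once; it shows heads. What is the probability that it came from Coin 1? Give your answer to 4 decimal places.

P(heads|C1) = 0.76; P(heads|C2) = 0.1; P(heads|C3) = 0.48.
Prior × likelihood for each source: 0.333333·0.76=0.2533, 0.333333·0.1=0.03333, 0.333333·0.48=0.1600. Summing gives P(heads) = 0.44667.
P(Coin 1 | heads) = 0.2533 / 0.44667 = 0.5672.

Posterior probability ≈ 0.5672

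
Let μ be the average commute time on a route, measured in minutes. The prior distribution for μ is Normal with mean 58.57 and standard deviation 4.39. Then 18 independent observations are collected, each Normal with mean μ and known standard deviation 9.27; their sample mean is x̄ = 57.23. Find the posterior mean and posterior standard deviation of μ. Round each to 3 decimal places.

Posterior mean ≈ 57.496; posterior SD ≈ 1.956

Prior precision 1/τ₀² = 1/4.39² = 0.0518885; data precision n/σ² = 18/9.27² = 0.209466.
Posterior precision = 0.0518885 + 0.209466 = 0.261354, giving posterior SD = 1/√0.261354 = 1.956.
Posterior mean = (0.0518885·58.57 + 0.209466·57.23) / 0.261354 = 57.496.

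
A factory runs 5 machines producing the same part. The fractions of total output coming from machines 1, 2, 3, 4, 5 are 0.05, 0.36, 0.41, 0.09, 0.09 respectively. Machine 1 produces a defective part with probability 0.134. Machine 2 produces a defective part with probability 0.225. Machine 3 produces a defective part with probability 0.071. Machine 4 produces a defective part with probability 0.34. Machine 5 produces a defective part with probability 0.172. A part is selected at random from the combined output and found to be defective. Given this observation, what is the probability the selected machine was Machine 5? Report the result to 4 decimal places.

Tabulate prior·likelihood by source: [1] prior 0.05, lik 0.134, product 0.006700; [2] prior 0.36, lik 0.225, product 0.08100; [3] prior 0.41, lik 0.071, product 0.02911; [4] prior 0.09, lik 0.34, product 0.03060; [5] prior 0.09, lik 0.172, product 0.01548.
Normalizing constant = 0.16289; the posterior for Machine 5 is its product over the sum, 0.01548/0.16289 = 0.0950.

Posterior probability ≈ 0.0950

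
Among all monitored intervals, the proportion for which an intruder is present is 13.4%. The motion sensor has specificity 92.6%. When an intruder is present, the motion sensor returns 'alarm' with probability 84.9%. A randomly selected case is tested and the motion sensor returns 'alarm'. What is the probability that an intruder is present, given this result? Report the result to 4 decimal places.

Let H be the event that an intruder is present. P(H) = 0.134, so P(¬H) = 0.866. With E the 'alarm' result, P(E|H) = 0.849 and P(E|¬H) = 0.074.
P(E) = 0.849·0.134 + 0.074·0.866 = 0.11377 + 0.064084 = 0.17785.
By Bayes' theorem, P(H|E) = 0.11377 / 0.17785 = 0.6397.

P(H | E) ≈ 0.6397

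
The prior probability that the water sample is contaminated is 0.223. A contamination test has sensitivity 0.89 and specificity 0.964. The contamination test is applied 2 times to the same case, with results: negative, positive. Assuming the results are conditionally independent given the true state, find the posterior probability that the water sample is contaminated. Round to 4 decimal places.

Let H be the event that the water sample is contaminated; start with P(H) = 0.223. P('positive'|H) = 0.89, P('positive'|¬H) = 0.036.
Update on result 1 ('negative'): P(H) ← 0.11·0.2230 / (0.11·0.2230 + 0.964·0.7770) = 0.024530/0.77356 = 0.0317.
Update on result 2 ('positive'): P(H) ← 0.89·0.0317 / (0.89·0.0317 + 0.036·0.9683) = 0.028222/0.063081 = 0.4474.

Posterior P(H) ≈ 0.4474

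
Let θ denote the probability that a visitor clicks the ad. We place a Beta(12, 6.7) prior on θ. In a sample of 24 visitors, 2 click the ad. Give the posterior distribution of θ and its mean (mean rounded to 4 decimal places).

Observing 2 successes and 22 failures updates Beta(12, 6.7) by adding the success and failure counts to the two shape parameters: α = 12+2 = 14, β = 6.7+22 = 28.7.
E[θ | data] = 14/(14+28.7) = 0.3279.

Posterior: Beta(14, 28.7); mean ≈ 0.3279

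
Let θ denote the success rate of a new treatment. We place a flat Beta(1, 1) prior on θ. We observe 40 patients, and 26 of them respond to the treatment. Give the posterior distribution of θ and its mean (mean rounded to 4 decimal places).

Posterior: Beta(27, 15); mean ≈ 0.6429

The binomial likelihood is conjugate to the Beta prior: with 26 successes and 14 failures, the posterior is Beta(1+26, 1+14) = Beta(27, 15).
Posterior mean = α/(α+β) = 27/42 = 0.6429.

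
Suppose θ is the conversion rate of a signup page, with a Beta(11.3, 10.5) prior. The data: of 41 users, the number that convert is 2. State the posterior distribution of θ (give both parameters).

The binomial likelihood is conjugate to the Beta prior: with 2 successes and 39 failures, the posterior is Beta(11.3+2, 10.5+39) = Beta(13.3, 49.5).

Posterior: Beta(13.3, 49.5)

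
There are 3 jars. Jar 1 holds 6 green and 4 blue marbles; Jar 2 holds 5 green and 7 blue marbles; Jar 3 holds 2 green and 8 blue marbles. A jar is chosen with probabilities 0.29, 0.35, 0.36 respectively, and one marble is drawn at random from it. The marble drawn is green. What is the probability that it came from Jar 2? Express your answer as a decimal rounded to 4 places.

Posterior probability ≈ 0.3722

Tabulate prior·likelihood by source: [1] prior 0.29, lik 0.6, product 0.1740; [2] prior 0.35, lik 0.4167, product 0.1458; [3] prior 0.36, lik 0.2, product 0.07200.
Normalizing constant = 0.39183; the posterior for Jar 2 is its product over the sum, 0.1458/0.39183 = 0.3722.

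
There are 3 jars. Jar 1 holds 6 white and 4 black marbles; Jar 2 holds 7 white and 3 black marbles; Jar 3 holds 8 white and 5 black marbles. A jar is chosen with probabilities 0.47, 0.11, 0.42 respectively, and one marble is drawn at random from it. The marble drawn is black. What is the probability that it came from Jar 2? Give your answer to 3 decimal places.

Posterior probability ≈ 0.086

P(black|Jar 1) = 0.4; P(black|Jar 2) = 0.3; P(black|Jar 3) = 0.3846.
Prior × likelihood for each source: 0.47·0.4=0.1880, 0.11·0.3=0.03300, 0.42·0.3846=0.1615. Summing gives P(black) = 0.38254.
P(Jar 2 | black) = 0.03300 / 0.38254 = 0.086.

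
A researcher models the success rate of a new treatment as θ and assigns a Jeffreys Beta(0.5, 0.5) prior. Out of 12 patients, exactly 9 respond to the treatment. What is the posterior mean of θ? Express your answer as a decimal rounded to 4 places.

Posterior mean ≈ 0.7308

Observing 9 successes and 3 failures updates Beta(0.5, 0.5) by adding the success and failure counts to the two shape parameters: α = 0.5+9 = 9.5, β = 0.5+3 = 3.5.
E[θ | data] = 9.5/(9.5+3.5) = 0.7308.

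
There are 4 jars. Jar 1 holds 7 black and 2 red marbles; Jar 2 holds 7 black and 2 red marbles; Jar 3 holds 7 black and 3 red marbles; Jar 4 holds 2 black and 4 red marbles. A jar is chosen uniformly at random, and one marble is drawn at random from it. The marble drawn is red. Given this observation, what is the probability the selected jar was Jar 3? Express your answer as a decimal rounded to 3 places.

Posterior probability ≈ 0.213

Tabulate prior·likelihood by source: [1] prior 0.25, lik 0.2222, product 0.05556; [2] prior 0.25, lik 0.2222, product 0.05556; [3] prior 0.25, lik 0.3, product 0.07500; [4] prior 0.25, lik 0.6667, product 0.1667.
Normalizing constant = 0.35278; the posterior for Jar 3 is its product over the sum, 0.07500/0.35278 = 0.213.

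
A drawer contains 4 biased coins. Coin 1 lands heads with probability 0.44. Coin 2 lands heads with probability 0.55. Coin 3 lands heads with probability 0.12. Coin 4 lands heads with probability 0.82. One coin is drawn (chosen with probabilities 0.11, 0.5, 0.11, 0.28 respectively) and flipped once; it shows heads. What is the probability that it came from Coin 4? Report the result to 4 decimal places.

P(heads|C1) = 0.44; P(heads|C2) = 0.55; P(heads|C3) = 0.12; P(heads|C4) = 0.82.
Prior × likelihood for each source: 0.11·0.44=0.04840, 0.5·0.55=0.2750, 0.11·0.12=0.01320, 0.28·0.82=0.2296. Summing gives P(heads) = 0.56620.
P(Coin 4 | heads) = 0.2296 / 0.56620 = 0.4055.

Posterior probability ≈ 0.4055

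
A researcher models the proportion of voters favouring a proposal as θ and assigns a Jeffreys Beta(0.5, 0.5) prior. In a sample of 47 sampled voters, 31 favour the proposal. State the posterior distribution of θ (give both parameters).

Observing 31 successes and 16 failures updates Beta(0.5, 0.5) by adding the success and failure counts to the two shape parameters: α = 0.5+31 = 31.5, β = 0.5+16 = 16.5.

Posterior: Beta(31.5, 16.5)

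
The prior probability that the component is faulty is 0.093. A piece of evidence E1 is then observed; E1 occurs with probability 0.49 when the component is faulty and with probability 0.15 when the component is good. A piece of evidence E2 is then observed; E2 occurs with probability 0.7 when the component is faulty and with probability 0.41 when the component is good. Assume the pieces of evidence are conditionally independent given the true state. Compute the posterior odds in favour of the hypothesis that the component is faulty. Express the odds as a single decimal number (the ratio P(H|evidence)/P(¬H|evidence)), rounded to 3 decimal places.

Prior odds = 0.093/(1−0.093) = 0.10254. In log-odds, ln(0.10254) = -2.2775.
Add log likelihood ratios: ln(3.2667) + ln(1.7073) = 1.7187.
Posterior log-odds = -0.55885, so posterior odds = exp(-0.55885) = 0.57187.

Posterior odds ≈ 0.572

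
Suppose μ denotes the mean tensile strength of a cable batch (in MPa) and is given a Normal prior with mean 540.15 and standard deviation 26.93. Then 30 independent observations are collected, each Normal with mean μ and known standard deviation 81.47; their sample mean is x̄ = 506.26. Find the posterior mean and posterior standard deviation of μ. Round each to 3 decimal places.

Prior precision 1/τ₀² = 1/26.93² = 0.00137888; data precision n/σ² = 30/81.47² = 0.00451987.
Posterior precision = 0.00137888 + 0.00451987 = 0.00589875, giving posterior SD = 1/√0.00589875 = 13.020.
Posterior mean = (0.00137888·540.15 + 0.00451987·506.26) / 0.00589875 = 514.182.

Posterior mean ≈ 514.182; posterior SD ≈ 13.020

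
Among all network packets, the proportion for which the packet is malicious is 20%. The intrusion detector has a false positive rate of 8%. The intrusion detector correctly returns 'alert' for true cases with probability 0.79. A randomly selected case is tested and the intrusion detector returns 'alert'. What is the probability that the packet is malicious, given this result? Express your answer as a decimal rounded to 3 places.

P(H | E) ≈ 0.712

Let H be the event that the packet is malicious. P(H) = 0.2, so P(¬H) = 0.8. With E the 'alert' result, P(E|H) = 0.79 and P(E|¬H) = 0.08.
P(E) = 0.79·0.2 + 0.08·0.8 = 0.15800 + 0.064000 = 0.22200.
By Bayes' theorem, P(H|E) = 0.15800 / 0.22200 = 0.712.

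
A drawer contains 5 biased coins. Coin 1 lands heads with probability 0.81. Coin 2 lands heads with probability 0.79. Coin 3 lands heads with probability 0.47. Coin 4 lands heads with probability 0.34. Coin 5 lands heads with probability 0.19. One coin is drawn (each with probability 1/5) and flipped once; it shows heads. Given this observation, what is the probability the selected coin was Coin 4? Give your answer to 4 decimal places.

P(heads|C1) = 0.81; P(heads|C2) = 0.79; P(heads|C3) = 0.47; P(heads|C4) = 0.34; P(heads|C5) = 0.19.
Prior × likelihood for each source: 0.2·0.81=0.1620, 0.2·0.79=0.1580, 0.2·0.47=0.09400, 0.2·0.34=0.06800, 0.2·0.19=0.03800. Summing gives P(heads) = 0.52000.
P(Coin 4 | heads) = 0.06800 / 0.52000 = 0.1308.

Posterior probability ≈ 0.1308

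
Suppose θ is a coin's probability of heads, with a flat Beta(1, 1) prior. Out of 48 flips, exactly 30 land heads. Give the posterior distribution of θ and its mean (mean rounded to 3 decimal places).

Posterior: Beta(31, 19); mean ≈ 0.620

Observing 30 successes and 18 failures updates Beta(1, 1) by adding the success and failure counts to the two shape parameters: α = 1+30 = 31, β = 1+18 = 19.
Posterior mean = α/(α+β) = 31/50 = 0.620.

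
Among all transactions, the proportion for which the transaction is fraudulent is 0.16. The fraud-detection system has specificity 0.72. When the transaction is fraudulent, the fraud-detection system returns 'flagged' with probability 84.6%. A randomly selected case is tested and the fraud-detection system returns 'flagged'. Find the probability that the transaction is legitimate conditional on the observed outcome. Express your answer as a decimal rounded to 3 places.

Let H be the event that the transaction is fraudulent. P(H) = 0.16, so P(¬H) = 0.84. With E the 'flagged' result, P(E|H) = 0.846 and P(E|¬H) = 0.28.
P(E) = 0.846·0.16 + 0.28·0.84 = 0.13536 + 0.23520 = 0.37056.
By Bayes' theorem, P(H|E) = 0.13536 / 0.37056 = 0.365. Hence P(¬H|E) = 1 − 0.365 = 0.635.

P(¬H | E) ≈ 0.635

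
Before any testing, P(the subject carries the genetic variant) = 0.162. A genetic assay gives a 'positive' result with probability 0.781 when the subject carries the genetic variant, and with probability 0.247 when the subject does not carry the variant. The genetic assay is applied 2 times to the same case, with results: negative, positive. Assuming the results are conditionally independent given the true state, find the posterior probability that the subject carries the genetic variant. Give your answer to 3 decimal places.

With H the event that the subject carries the genetic variant, the joint likelihood of the observed sequence is P(data|H) = 0.219·0.781 = 0.17104 and P(data|¬H) = 0.753·0.247 = 0.18599.
Bayes: P(H|data) = 0.162·0.17104 / (0.162·0.17104 + 0.838·0.18599) = 0.027708/0.18357 = 0.1509.

Posterior P(H) ≈ 0.151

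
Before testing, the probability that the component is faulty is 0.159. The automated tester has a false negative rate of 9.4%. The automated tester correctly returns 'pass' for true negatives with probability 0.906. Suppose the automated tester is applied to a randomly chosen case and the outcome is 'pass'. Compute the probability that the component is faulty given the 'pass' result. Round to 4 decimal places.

P(H | E) ≈ 0.0192

Write H for 'the component is faulty'. Prior odds H:¬H = 0.159/0.841 = 0.18906. For the 'pass' outcome, the likelihood ratio is 0.094/0.906 = 0.10375.
Posterior odds = 0.18906 × 0.10375 = 0.019616, so P(H|E) = 0.019616/(1+0.019616) = 0.0192.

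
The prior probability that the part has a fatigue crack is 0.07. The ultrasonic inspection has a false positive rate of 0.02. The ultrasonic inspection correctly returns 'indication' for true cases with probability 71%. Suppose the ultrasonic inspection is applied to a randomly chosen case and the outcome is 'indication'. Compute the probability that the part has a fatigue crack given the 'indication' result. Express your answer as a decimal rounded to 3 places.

P(H | E) ≈ 0.728

Write H for 'the part has a fatigue crack'. Prior odds H:¬H = 0.07/0.93 = 0.075269. For the 'indication' outcome, the likelihood ratio is 0.71/0.02 = 35.500.
Posterior odds = 0.075269 × 35.500 = 2.6720, so P(H|E) = 2.6720/(1+2.6720) = 0.728.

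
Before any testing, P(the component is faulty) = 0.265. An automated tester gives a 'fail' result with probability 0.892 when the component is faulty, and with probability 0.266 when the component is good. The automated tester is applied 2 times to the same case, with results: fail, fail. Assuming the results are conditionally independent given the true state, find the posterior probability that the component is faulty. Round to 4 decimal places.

Posterior P(H) ≈ 0.8022

With H the event that the component is faulty, the joint likelihood of the observed sequence is P(data|H) = 0.892·0.892 = 0.79566 and P(data|¬H) = 0.266·0.266 = 0.070756.
Bayes: P(H|data) = 0.265·0.79566 / (0.265·0.79566 + 0.735·0.070756) = 0.21085/0.26286 = 0.8022.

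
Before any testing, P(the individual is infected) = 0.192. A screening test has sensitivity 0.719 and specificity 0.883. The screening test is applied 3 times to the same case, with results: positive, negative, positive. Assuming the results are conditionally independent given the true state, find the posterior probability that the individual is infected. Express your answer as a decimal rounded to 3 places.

Let H be the event that the individual is infected; start with P(H) = 0.192. P('positive'|H) = 0.719, P('positive'|¬H) = 0.117.
Update on result 1 ('positive'): P(H) ← 0.719·0.1920 / (0.719·0.1920 + 0.117·0.8080) = 0.13805/0.23258 = 0.5935.
Update on result 2 ('negative'): P(H) ← 0.281·0.5935 / (0.281·0.5935 + 0.883·0.4065) = 0.16678/0.52569 = 0.3173.
Update on result 3 ('positive'): P(H) ← 0.719·0.3173 / (0.719·0.3173 + 0.117·0.6827) = 0.22812/0.30800 = 0.7406.

Posterior P(H) ≈ 0.741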